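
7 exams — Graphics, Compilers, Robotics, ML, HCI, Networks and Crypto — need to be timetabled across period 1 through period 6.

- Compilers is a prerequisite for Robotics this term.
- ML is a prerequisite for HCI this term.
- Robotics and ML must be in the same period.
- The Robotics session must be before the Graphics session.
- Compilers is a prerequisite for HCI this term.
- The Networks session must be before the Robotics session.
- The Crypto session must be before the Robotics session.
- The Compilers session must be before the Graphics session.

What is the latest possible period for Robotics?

period 5

Precedence pushes Robotics to at least period 2; downstream work caps Robotics at period 5.
Robotics at period 5 is achievable: Robotics=period 5, Graphics=period 6, Compilers=period 1, HCI=period 6, ML=period 5, Crypto=period 1, Networks=period 1.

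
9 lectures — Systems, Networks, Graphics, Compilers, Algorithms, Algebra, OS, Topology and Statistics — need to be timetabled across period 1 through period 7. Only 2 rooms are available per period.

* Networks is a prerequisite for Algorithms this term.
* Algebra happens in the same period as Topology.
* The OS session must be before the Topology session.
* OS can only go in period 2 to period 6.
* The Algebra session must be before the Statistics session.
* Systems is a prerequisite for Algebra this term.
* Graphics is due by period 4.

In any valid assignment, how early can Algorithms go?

period 2

Precedence pushes Algorithms to at least period 2.
Algorithms at period 2 is achievable: Statistics=period 5; OS=period 2; Topology=period 4; Networks=period 1; Algorithms=period 2; Compilers=period 3; Graphics=period 1; Systems=period 3; Algebra=period 4.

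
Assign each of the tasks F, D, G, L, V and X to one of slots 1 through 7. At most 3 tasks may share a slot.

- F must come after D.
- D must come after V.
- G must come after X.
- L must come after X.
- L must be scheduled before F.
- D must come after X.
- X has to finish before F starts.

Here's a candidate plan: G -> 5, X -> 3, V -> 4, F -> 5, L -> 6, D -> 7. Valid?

Invalid. F must come after D.

L must come after X — holds.
At most 3 tasks may share a slot — holds.
D must come after V — holds.
D must come after X — holds.
X has to finish before F starts — holds.
G must come after X — holds.
F must come after D — violated.
L must be scheduled before F — violated.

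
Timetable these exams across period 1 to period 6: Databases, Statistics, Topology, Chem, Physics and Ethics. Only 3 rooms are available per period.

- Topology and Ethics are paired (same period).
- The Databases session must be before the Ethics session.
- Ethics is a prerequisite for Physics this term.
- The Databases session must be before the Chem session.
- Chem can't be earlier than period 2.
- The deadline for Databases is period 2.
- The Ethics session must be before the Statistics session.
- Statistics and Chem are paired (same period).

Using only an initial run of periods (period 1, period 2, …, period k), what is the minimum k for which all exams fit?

3 periods

The precedence chain requires at least 3 distinct periods.
With at most 3 per period and 6 exams, at least 2 periods are needed.
3 works (last occupied period: period 3): for example Databases=period 1, Ethics=period 2, Physics=period 3, Topology=period 2, Chem=period 3, Statistics=period 3.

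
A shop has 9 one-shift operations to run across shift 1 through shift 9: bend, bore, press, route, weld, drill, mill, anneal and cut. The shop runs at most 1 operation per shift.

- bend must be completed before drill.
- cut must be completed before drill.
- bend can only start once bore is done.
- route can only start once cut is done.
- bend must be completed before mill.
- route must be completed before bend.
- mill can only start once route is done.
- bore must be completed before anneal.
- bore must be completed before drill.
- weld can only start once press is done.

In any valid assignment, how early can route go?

Precedence pushes route to at least shift 2; downstream work caps route at shift 7.
route at shift 2 is achievable: press=shift 7; drill=shift 5; route=shift 2; bend=shift 4; cut=shift 1; bore=shift 3; weld=shift 8; mill=shift 6; anneal=shift 9.

shift 2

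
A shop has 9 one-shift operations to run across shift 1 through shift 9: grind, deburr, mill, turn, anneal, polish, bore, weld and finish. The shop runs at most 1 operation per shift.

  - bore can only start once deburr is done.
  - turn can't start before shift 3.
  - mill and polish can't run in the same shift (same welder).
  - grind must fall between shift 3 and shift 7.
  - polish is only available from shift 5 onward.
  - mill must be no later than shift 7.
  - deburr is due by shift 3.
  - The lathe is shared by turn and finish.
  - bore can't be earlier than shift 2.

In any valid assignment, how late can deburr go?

shift 3

Deburr's own window allows nothing later than shift 3.
deburr at shift 3 is achievable: mill -> shift 1, turn -> shift 6, bore -> shift 7, grind -> shift 4, finish -> shift 9, polish -> shift 5, anneal -> shift 2, weld -> shift 8, deburr -> shift 3.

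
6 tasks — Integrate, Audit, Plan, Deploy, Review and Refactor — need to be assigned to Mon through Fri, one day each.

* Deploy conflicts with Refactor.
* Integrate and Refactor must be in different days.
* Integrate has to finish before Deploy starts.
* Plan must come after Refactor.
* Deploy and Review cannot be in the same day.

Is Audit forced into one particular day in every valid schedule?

Audit can be Mon (e.g. Deploy in Wed; Review in Mon; Integrate in Mon; Audit in Mon; Refactor in Tue; Plan in Wed) or Tue (e.g. Plan in Wed, Refactor in Tue, Review in Mon, Deploy in Wed, Audit in Tue, Integrate in Mon).

No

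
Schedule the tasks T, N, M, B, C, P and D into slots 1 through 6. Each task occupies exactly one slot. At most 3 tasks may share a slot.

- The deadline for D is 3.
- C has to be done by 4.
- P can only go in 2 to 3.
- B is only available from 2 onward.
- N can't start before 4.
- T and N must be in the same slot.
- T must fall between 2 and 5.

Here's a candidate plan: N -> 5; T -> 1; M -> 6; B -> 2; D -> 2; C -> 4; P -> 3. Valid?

At most 3 tasks may share a slot — holds.
P can only go in 2 to 3 — holds.
C has to be done by 4 — holds.
T and N must be in the same slot — violated.
N can't start before 4 — holds.
B is only available from 2 onward — holds.
The deadline for D is 3 — holds.
T must fall between 2 and 5 — violated.

No — it violates: T must fall between 2 and 5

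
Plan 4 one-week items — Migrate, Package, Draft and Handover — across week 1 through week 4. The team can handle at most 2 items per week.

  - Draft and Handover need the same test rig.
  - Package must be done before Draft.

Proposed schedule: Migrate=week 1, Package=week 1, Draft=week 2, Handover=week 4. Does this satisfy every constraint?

The team can handle at most 2 items per week — holds.
Package must be done before Draft — holds.
Draft and Handover need the same test rig — holds.

Valid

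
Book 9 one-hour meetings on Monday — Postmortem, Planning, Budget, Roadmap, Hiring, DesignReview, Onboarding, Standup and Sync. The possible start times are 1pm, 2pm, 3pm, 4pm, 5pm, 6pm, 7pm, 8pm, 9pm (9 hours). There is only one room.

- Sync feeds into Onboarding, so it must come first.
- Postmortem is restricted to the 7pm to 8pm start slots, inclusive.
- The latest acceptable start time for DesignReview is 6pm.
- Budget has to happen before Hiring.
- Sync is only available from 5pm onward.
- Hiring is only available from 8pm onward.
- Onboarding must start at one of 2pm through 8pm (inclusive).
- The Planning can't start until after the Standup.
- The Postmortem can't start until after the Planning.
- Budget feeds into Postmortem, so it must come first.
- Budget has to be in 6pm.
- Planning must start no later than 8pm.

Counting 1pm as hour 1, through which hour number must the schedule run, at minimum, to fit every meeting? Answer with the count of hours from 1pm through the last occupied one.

The precedence chain requires at least 3 distinct hours.
With at most 1 per hour and 9 meetings, at least 9 hours are needed.
Hiring can't be placed before 8pm — that is hour 8 counting from 1pm — so the schedule must run through at least 8 hours.
9 works (last occupied hour: 9pm): for example Hiring -> 9pm, DesignReview -> 1pm, Roadmap -> 4pm, Postmortem -> 7pm, Onboarding -> 8pm, Budget -> 6pm, Standup -> 2pm, Planning -> 3pm, Sync -> 5pm.

9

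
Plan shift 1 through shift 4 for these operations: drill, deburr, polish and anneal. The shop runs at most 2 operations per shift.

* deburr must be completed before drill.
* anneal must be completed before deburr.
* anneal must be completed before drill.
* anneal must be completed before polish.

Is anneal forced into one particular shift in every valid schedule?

No

anneal can be shift 1 (e.g. drill -> shift 3, anneal -> shift 1, polish -> shift 2, deburr -> shift 2) or shift 2 (e.g. drill in shift 4; anneal in shift 2; polish in shift 3; deburr in shift 3).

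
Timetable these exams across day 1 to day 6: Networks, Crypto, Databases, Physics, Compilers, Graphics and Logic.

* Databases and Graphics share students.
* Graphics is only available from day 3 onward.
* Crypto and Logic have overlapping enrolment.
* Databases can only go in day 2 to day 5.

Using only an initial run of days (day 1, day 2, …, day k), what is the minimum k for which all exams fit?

Graphics can't be placed before day 3, so the schedule must run through at least day 3.
3 works (last occupied day: day 3): for example Networks in day 1, Logic in day 2, Physics in day 1, Graphics in day 3, Databases in day 2, Crypto in day 1, Compilers in day 1.

3 days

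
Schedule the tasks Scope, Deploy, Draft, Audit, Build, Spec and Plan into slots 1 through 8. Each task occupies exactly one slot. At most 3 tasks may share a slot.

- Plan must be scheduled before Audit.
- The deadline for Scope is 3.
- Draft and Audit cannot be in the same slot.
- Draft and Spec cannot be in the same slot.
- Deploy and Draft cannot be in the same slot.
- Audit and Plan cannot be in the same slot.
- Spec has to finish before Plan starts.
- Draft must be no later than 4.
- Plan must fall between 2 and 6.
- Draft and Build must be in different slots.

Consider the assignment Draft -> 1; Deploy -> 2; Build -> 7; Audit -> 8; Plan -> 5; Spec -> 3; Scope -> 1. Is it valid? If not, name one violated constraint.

Valid

At most 3 tasks may share a slot — holds.
Spec has to finish before Plan starts — holds.
The deadline for Scope is 3 — holds.
Plan must fall between 2 and 6 — holds.
Draft and Audit cannot be in the same slot — holds.
Draft and Spec cannot be in the same slot — holds.
Draft and Build must be in different slots — holds.
Deploy and Draft cannot be in the same slot — holds.
Draft must be no later than 4 — holds.
Plan must be scheduled before Audit — holds.
Audit and Plan cannot be in the same slot — holds.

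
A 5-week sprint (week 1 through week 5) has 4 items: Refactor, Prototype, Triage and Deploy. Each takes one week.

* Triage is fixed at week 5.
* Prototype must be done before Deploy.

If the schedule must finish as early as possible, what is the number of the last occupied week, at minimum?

5

The precedence chain requires at least 2 distinct weeks.
Triage can't be placed before week 5, so the schedule must run through at least week 5.
5 works (last occupied week: week 5): for example Deploy -> week 2, Prototype -> week 1, Refactor -> week 1, Triage -> week 5.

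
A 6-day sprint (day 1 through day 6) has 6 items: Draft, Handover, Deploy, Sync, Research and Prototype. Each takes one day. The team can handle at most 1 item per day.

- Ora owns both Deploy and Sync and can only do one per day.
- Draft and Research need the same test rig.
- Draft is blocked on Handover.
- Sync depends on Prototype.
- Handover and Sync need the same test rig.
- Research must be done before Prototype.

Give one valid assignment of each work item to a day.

Research -> day 1; Draft -> day 4; Prototype -> day 2; Handover -> day 3; Sync -> day 5; Deploy -> day 6

Checking: Prototype(day 2) before Sync(day 5); Handover(day 3) before Draft(day 4); Research(day 1) before Prototype(day 2); Draft(day 4) != Research(day 1); Deploy(day 6) != Sync(day 5); Handover(day 3) != Sync(day 5); max 1 per day (cap 1).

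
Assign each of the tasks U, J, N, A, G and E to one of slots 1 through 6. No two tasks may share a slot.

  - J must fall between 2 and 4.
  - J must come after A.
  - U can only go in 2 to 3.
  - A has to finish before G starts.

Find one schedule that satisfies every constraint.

E -> 6; U -> 2; J -> 3; G -> 4; N -> 5; A -> 1

Checking: A(1) before J(3); A(1) before G(4); J=3 in [2,4]; U=2 in [2,3]; max 1 per slot (cap 1).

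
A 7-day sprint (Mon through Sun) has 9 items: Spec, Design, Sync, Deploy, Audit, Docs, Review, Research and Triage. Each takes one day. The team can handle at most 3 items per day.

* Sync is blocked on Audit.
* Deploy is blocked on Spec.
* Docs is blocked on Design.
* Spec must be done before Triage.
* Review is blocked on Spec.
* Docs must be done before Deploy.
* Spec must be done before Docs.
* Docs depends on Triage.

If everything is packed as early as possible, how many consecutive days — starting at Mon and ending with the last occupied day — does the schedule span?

The precedence chain requires at least 4 distinct days.
With at most 3 per day and 9 work items, at least 3 days are needed.
4 works (last occupied day: Thu): for example Spec in Mon, Audit in Mon, Research in Wed, Triage in Tue, Review in Tue, Deploy in Thu, Sync in Tue, Docs in Wed, Design in Mon.

4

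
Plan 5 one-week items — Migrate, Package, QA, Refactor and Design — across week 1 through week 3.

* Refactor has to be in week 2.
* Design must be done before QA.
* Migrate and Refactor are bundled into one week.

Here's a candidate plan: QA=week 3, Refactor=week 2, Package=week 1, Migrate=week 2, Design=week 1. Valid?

Refactor has to be in week 2 — holds.
Migrate and Refactor are bundled into one week — holds.
Design must be done before QA — holds.

Yes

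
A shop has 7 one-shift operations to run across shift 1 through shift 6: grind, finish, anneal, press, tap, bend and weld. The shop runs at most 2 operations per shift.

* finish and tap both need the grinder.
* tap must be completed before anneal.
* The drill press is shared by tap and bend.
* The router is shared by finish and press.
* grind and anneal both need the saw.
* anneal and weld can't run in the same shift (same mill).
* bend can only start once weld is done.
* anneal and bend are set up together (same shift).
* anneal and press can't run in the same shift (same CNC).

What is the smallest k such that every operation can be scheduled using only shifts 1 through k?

4

The precedence chain requires at least 2 distinct shifts.
With at most 2 per shift and 7 operations, at least 4 shifts are needed.
4 works (last occupied shift: shift 4): for example finish in shift 3, weld in shift 1, grind in shift 3, bend in shift 2, press in shift 4, tap in shift 1, anneal in shift 2.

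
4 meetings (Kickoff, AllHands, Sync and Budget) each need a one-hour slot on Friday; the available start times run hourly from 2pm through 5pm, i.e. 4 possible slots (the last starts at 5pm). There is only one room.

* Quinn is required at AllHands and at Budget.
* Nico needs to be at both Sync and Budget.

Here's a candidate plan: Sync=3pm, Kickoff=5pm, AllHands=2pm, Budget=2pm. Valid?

Invalid. Quinn is required at AllHands and at Budget.

Quinn is required at AllHands and at Budget — violated.
There is only one room — violated.
Nico needs to be at both Sync and Budget — holds.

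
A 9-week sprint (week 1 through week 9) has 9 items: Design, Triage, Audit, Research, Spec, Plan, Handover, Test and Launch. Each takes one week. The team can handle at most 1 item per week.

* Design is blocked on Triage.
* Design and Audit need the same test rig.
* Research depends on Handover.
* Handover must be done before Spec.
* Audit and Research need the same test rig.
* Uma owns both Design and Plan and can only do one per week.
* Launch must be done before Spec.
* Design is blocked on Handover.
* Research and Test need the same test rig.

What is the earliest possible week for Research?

week 2

Precedence pushes Research to at least week 2.
Research at week 2 is achievable: Plan=week 8; Audit=week 7; Spec=week 6; Research=week 2; Launch=week 5; Triage=week 3; Test=week 9; Design=week 4; Handover=week 1.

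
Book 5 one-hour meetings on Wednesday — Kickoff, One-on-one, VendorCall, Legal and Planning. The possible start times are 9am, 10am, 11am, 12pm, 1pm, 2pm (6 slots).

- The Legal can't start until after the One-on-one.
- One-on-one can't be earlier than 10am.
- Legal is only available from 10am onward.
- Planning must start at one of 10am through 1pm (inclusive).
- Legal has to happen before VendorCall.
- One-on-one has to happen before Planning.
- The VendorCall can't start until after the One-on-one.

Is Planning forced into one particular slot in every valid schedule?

No

Planning can be 11am (e.g. VendorCall=12pm; One-on-one=10am; Legal=11am; Kickoff=9am; Planning=11am) or 12pm (e.g. Kickoff=9am; Planning=12pm; VendorCall=12pm; One-on-one=10am; Legal=11am).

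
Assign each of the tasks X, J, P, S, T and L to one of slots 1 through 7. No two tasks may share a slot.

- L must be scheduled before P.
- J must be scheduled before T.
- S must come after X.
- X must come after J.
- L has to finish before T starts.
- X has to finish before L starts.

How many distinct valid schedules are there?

56

Splitting on X: it can be 2 (40), 3 (16). Listing each branch's schedules as (J, P, S, T, L):
X=2: (1,4,5,6,3) (1,4,5,7,3) (1,4,6,5,3) (1,4,6,7,3) (1,4,7,5,3) (1,4,7,6,3) (1,5,3,6,4) (1,5,3,7,4) (1,5,4,6,3) (1,5,4,7,3) (1,5,6,4,3) (1,5,6,7,3) (1,5,6,7,4) (1,5,7,4,3) (1,5,7,6,3) (1,5,7,6,4) (1,6,3,5,4) (1,6,3,7,4) (1,6,3,7,5) (1,6,4,5,3) (1,6,4,7,3) (1,6,4,7,5) (1,6,5,4,3) (1,6,5,7,3) (1,6,5,7,4) (1,6,7,4,3) (1,6,7,5,3) (1,6,7,5,4) (1,7,3,5,4) (1,7,3,6,4) (1,7,3,6,5) (1,7,4,5,3) (1,7,4,6,3) (1,7,4,6,5) (1,7,5,4,3) (1,7,5,6,3) (1,7,5,6,4) (1,7,6,4,3) (1,7,6,5,3) (1,7,6,5,4) — 40.
X=3: (1,5,6,7,4) (1,5,7,6,4) (1,6,4,7,5) (1,6,5,7,4) (1,6,7,5,4) (1,7,4,6,5) (1,7,5,6,4) (1,7,6,5,4) (2,5,6,7,4) (2,5,7,6,4) (2,6,4,7,5) (2,6,5,7,4) (2,6,7,5,4) (2,7,4,6,5) (2,7,5,6,4) (2,7,6,5,4) — 16.
Summing: 40 + 16 = 56.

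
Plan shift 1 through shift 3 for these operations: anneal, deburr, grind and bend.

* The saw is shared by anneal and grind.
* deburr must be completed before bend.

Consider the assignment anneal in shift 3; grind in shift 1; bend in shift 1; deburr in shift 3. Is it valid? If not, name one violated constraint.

Invalid. deburr must be completed before bend.

deburr must be completed before bend — violated.
The saw is shared by anneal and grind — holds.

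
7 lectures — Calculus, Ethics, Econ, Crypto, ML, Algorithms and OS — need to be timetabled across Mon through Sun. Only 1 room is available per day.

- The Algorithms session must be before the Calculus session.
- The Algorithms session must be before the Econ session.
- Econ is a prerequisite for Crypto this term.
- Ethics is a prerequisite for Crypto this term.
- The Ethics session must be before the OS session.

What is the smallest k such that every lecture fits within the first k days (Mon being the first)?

The precedence chain requires at least 3 distinct days.
With at most 1 per day and 7 lectures, at least 7 days are needed.
7 works (last occupied day: Sun): for example ML in Sun; Crypto in Thu; Algorithms in Tue; OS in Sat; Ethics in Mon; Econ in Wed; Calculus in Fri.

7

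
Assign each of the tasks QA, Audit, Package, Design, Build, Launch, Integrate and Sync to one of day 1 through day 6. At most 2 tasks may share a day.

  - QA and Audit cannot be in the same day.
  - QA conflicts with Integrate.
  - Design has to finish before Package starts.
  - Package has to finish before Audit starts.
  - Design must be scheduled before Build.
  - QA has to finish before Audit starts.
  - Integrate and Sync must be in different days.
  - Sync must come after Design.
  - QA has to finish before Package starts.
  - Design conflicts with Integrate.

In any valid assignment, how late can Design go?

day 4

Downstream work caps Design at day 4.
Design at day 4 is achievable: Sync -> day 6; Launch -> day 1; Integrate -> day 2; Design -> day 4; QA -> day 1; Package -> day 5; Audit -> day 6; Build -> day 5.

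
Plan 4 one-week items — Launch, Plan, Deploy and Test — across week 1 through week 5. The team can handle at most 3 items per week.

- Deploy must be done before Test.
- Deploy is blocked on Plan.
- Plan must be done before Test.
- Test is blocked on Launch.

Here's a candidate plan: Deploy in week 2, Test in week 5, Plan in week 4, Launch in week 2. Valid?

No — it violates: Deploy is blocked on Plan

Plan must be done before Test — holds.
Deploy is blocked on Plan — violated.
The team can handle at most 3 items per week — holds.
Deploy must be done before Test — holds.
Test is blocked on Launch — holds.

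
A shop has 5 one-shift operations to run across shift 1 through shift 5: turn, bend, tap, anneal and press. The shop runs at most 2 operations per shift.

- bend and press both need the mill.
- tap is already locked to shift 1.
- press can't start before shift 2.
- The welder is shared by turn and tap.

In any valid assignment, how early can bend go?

shift 1

bend at shift 1 is achievable: anneal -> shift 3, bend -> shift 1, press -> shift 2, tap -> shift 1, turn -> shift 2.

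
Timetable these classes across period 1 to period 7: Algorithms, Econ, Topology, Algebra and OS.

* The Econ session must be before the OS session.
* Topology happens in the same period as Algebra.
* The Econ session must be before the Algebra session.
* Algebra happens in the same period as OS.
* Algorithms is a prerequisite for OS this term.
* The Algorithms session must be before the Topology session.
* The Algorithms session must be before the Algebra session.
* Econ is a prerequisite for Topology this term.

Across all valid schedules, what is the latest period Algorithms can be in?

Downstream work caps Algorithms at period 6.
Algorithms at period 6 is achievable: Topology=period 7, OS=period 7, Econ=period 1, Algorithms=period 6, Algebra=period 7.

period 6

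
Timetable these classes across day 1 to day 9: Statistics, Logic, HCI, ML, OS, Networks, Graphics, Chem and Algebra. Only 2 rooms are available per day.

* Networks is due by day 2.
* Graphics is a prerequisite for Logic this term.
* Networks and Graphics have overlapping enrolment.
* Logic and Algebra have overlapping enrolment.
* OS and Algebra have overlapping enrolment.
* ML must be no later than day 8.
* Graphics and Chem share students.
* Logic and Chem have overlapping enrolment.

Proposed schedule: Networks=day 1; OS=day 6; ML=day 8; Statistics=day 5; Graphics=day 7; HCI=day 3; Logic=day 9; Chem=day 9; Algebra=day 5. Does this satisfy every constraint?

Networks is due by day 2 — holds.
Networks and Graphics have overlapping enrolment — holds.
Logic and Algebra have overlapping enrolment — holds.
OS and Algebra have overlapping enrolment — holds.
Graphics and Chem share students — holds.
Logic and Chem have overlapping enrolment — violated.
Graphics is a prerequisite for Logic this term — holds.
Only 2 rooms are available per day — holds.
ML must be no later than day 8 — holds.

Invalid. Logic and Chem have overlapping enrolment.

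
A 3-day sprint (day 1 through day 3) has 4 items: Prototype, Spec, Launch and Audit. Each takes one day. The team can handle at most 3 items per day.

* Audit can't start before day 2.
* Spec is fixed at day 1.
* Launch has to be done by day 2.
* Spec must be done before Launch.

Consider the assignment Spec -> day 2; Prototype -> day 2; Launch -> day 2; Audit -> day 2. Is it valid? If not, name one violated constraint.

Launch has to be done by day 2 — holds.
Spec is fixed at day 1 — violated.
Audit can't start before day 2 — holds.
Spec must be done before Launch — violated.
The team can handle at most 3 items per day — violated.

No — it violates: The team can handle at most 3 items per day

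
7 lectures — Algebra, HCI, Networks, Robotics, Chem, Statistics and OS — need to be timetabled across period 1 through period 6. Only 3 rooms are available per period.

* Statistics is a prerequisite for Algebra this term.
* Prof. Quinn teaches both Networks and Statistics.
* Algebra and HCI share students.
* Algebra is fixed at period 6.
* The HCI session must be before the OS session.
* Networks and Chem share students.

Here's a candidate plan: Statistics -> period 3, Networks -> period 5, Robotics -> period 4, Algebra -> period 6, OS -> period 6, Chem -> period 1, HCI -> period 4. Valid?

Statistics is a prerequisite for Algebra this term — holds.
Networks and Chem share students — holds.
Only 3 rooms are available per period — holds.
Prof. Quinn teaches both Networks and Statistics — holds.
The HCI session must be before the OS session — holds.
Algebra and HCI share students — holds.
Algebra is fixed at period 6 — holds.

Valid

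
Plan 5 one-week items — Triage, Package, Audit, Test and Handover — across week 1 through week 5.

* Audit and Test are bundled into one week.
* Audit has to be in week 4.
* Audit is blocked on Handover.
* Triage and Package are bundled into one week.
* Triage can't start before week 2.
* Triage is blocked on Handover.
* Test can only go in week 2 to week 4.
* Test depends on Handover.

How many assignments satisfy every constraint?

Splitting on Triage: it can be week 2 (1), week 3 (2), week 4 (3), week 5 (3). Listing each branch's schedules as (Package, Audit, Test, Handover) by week number:
Triage=week 2: (2,4,4,1) — 1.
Triage=week 3: (3,4,4,1) (3,4,4,2) — 2.
Triage=week 4: (4,4,4,1) (4,4,4,2) (4,4,4,3) — 3.
Triage=week 5: (5,4,4,1) (5,4,4,2) (5,4,4,3) — 3.
Summing: 1 + 2 + 3 + 3 = 9.

9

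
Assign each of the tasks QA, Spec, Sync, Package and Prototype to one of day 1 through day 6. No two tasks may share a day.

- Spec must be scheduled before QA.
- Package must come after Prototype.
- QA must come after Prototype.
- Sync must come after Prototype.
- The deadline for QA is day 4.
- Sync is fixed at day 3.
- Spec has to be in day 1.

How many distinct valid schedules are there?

Enumerating: Package -> day 5, QA -> day 4, Sync -> day 3, Spec -> day 1, Prototype -> day 2 | Sync -> day 3, QA -> day 4, Spec -> day 1, Prototype -> day 2, Package -> day 6.

2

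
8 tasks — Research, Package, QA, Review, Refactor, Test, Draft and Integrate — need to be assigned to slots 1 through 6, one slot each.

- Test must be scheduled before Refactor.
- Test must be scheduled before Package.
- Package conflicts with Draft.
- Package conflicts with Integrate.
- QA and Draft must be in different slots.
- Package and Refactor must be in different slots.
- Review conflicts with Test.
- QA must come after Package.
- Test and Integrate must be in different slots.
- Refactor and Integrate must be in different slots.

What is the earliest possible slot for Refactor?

2

Precedence pushes Refactor to at least 2.
Refactor at 2 is achievable: Research -> 1; Refactor -> 2; Draft -> 1; Integrate -> 4; Package -> 3; Review -> 2; Test -> 1; QA -> 4.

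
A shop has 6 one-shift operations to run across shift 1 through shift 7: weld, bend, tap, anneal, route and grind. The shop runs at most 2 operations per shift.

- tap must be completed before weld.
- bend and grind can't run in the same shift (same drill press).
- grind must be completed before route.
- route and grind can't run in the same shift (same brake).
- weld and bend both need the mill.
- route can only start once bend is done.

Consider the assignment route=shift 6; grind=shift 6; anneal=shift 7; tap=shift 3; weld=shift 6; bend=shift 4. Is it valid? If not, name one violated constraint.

No — it violates: route and grind can't run in the same shift (same brake)

grind must be completed before route — violated.
The shop runs at most 2 operations per shift — violated.
tap must be completed before weld — holds.
bend and grind can't run in the same shift (same drill press) — holds.
weld and bend both need the mill — holds.
route and grind can't run in the same shift (same brake) — violated.
route can only start once bend is done — holds.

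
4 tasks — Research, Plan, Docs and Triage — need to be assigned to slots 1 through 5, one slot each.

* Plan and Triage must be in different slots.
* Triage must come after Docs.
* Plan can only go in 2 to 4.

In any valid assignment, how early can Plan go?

2

Plan is available from 2; Plan's own window allows nothing later than 4.
Plan at 2 is achievable: Research in 1; Docs in 1; Plan in 2; Triage in 3.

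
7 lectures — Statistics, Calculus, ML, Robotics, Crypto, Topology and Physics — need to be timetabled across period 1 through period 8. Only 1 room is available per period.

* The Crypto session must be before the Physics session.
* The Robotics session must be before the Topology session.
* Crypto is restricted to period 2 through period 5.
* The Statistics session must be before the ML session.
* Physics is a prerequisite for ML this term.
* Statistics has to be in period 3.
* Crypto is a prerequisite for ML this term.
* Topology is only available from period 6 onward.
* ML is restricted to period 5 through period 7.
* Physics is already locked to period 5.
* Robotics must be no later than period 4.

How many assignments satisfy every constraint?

32

Splitting on ML: it can be period 6 (16), period 7 (16). Listing each branch's schedules as (Statistics, Calculus, Robotics, Crypto, Topology, Physics) by period number:
ML=period 6: (3,1,2,4,7,5) (3,1,2,4,8,5) (3,1,4,2,7,5) (3,1,4,2,8,5) (3,2,1,4,7,5) (3,2,1,4,8,5) (3,4,1,2,7,5) (3,4,1,2,8,5) (3,7,1,2,8,5) (3,7,1,4,8,5) (3,7,2,4,8,5) (3,7,4,2,8,5) (3,8,1,2,7,5) (3,8,1,4,7,5) (3,8,2,4,7,5) (3,8,4,2,7,5) — 16.
ML=period 7: (3,1,2,4,6,5) (3,1,2,4,8,5) (3,1,4,2,6,5) (3,1,4,2,8,5) (3,2,1,4,6,5) (3,2,1,4,8,5) (3,4,1,2,6,5) (3,4,1,2,8,5) (3,6,1,2,8,5) (3,6,1,4,8,5) (3,6,2,4,8,5) (3,6,4,2,8,5) (3,8,1,2,6,5) (3,8,1,4,6,5) (3,8,2,4,6,5) (3,8,4,2,6,5) — 16.
Summing: 16 + 16 = 32.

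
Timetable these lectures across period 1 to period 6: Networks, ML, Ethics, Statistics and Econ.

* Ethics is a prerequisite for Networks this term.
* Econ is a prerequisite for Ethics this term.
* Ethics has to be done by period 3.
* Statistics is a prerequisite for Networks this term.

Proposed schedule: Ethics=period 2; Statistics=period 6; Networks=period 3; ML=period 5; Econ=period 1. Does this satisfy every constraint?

No — it violates: Statistics is a prerequisite for Networks this term

Ethics has to be done by period 3 — holds.
Econ is a prerequisite for Ethics this term — holds.
Statistics is a prerequisite for Networks this term — violated.
Ethics is a prerequisite for Networks this term — holds.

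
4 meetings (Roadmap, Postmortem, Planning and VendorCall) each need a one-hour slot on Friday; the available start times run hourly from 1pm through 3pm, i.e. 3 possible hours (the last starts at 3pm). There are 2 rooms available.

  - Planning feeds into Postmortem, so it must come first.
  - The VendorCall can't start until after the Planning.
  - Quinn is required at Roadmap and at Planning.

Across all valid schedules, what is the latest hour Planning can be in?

2pm

Downstream work caps Planning at 2pm.
Planning at 2pm is achievable: Planning=2pm, VendorCall=3pm, Postmortem=3pm, Roadmap=1pm.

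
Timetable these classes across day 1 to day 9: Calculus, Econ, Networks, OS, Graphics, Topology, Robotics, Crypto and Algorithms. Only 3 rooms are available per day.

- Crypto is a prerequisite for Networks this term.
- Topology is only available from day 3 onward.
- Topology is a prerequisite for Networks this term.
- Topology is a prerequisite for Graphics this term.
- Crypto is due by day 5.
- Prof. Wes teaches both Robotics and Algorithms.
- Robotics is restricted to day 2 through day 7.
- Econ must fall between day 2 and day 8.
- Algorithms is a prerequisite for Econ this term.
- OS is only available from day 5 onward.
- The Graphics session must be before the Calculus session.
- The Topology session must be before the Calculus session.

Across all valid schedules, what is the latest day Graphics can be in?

day 8

Precedence pushes Graphics to at least day 4; downstream work caps Graphics at day 8.
Graphics at day 8 is achievable: Topology in day 3; Networks in day 4; Econ in day 2; Graphics in day 8; Crypto in day 1; Algorithms in day 1; Calculus in day 9; Robotics in day 2; OS in day 5.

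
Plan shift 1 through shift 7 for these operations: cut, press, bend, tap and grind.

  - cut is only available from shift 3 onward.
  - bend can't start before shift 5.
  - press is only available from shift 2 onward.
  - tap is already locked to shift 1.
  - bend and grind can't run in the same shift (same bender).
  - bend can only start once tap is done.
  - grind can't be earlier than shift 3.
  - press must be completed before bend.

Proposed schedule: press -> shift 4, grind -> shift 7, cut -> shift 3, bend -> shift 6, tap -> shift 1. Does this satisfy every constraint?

press must be completed before bend — holds.
press is only available from shift 2 onward — holds.
cut is only available from shift 3 onward — holds.
bend and grind can't run in the same shift (same bender) — holds.
grind can't be earlier than shift 3 — holds.
bend can only start once tap is done — holds.
bend can't start before shift 5 — holds.
tap is already locked to shift 1 — holds.

Valid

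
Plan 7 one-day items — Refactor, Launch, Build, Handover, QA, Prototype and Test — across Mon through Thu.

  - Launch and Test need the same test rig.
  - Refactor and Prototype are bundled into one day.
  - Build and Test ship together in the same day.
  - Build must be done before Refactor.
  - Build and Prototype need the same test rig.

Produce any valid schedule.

Handover -> Mon; Build -> Mon; Launch -> Tue; Refactor -> Tue; QA -> Mon; Prototype -> Tue; Test -> Mon

Checking: Build(Mon) before Refactor(Tue); Launch(Tue) != Test(Mon); Build(Mon) != Prototype(Tue); Build = Test = Mon; Refactor = Prototype = Tue.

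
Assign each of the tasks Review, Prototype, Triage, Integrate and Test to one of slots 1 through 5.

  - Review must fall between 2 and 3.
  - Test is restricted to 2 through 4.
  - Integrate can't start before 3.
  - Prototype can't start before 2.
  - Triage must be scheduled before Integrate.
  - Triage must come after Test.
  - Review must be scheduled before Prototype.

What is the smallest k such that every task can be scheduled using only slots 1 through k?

The precedence chain requires at least 3 distinct slots.
Propagating the time windows through the other constraints, Integrate can't land before 4, so the schedule must run through at least slot 4.
4 works (last occupied slot: 4): for example Triage -> 3, Test -> 2, Integrate -> 4, Prototype -> 3, Review -> 2.

4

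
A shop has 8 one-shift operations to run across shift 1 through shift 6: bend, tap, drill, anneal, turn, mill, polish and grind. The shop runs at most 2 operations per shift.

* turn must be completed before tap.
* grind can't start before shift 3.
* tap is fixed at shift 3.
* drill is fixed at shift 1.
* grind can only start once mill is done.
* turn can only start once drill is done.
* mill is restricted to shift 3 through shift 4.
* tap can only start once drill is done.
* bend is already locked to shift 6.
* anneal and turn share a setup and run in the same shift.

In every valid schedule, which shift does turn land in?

shift 2

drill is fixed at shift 1 and must come before turn, so turn is at least shift 2.
tap is fixed at shift 3 and must come after turn, so turn is at most shift 2.
So turn must be shift 2.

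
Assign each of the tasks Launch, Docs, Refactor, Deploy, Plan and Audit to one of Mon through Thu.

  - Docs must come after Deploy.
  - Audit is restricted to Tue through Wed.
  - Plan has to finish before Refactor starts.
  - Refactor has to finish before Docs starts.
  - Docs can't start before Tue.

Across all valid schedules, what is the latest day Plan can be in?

Downstream work caps Plan at Tue.
Plan at Tue is achievable: Refactor in Wed, Audit in Tue, Launch in Mon, Deploy in Mon, Docs in Thu, Plan in Tue.

Tue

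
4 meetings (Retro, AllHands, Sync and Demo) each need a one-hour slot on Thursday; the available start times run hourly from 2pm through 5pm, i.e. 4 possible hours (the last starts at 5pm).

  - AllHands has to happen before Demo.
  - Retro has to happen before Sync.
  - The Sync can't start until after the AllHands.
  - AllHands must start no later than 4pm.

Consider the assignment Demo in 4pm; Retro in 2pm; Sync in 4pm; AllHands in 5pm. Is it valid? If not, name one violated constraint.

Invalid. AllHands must start no later than 4pm.

Retro has to happen before Sync — holds.
AllHands has to happen before Demo — violated.
The Sync can't start until after the AllHands — violated.
AllHands must start no later than 4pm — violated.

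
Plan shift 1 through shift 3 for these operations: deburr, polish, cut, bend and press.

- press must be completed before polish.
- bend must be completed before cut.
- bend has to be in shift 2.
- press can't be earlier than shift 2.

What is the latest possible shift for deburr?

shift 3

deburr at shift 3 is achievable: press -> shift 2; deburr -> shift 3; polish -> shift 3; bend -> shift 2; cut -> shift 3.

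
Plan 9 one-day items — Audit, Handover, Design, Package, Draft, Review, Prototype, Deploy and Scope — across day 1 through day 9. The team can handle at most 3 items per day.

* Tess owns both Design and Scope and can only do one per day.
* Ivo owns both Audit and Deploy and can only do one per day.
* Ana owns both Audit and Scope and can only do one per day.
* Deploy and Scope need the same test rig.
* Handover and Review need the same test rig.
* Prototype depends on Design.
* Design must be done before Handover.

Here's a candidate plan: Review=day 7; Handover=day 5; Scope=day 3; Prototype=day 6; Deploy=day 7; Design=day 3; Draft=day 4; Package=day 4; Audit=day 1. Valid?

Handover and Review need the same test rig — holds.
The team can handle at most 3 items per day — holds.
Prototype depends on Design — holds.
Ivo owns both Audit and Deploy and can only do one per day — holds.
Design must be done before Handover — holds.
Ana owns both Audit and Scope and can only do one per day — holds.
Tess owns both Design and Scope and can only do one per day — violated.
Deploy and Scope need the same test rig — holds.

No. Tess owns both Design and Scope and can only do one per day is not satisfied.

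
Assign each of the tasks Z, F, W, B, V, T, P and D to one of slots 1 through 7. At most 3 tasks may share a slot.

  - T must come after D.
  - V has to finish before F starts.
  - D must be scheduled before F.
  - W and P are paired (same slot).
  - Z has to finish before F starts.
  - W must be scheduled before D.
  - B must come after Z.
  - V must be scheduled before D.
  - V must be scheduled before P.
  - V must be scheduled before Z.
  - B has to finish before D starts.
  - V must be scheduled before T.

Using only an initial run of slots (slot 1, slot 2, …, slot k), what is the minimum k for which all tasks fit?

The precedence chain requires at least 5 distinct slots.
With at most 3 per slot and 8 tasks, at least 3 slots are needed.
5 works (last occupied slot: 5): for example F=5; V=1; T=5; P=2; Z=2; W=2; B=3; D=4.

5 slots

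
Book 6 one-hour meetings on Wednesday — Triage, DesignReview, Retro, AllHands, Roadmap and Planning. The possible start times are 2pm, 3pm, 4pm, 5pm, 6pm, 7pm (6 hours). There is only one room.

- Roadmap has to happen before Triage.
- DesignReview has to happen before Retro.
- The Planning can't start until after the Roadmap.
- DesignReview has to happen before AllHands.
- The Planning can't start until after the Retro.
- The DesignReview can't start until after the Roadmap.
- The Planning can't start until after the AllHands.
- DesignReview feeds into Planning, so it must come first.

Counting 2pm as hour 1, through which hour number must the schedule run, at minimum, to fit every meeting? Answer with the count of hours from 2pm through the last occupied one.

6 hours

The precedence chain requires at least 4 distinct hours.
With at most 1 per hour and 6 meetings, at least 6 hours are needed.
6 works (last occupied hour: 7pm): for example Planning in 6pm; AllHands in 5pm; Triage in 7pm; Roadmap in 2pm; DesignReview in 3pm; Retro in 4pm.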